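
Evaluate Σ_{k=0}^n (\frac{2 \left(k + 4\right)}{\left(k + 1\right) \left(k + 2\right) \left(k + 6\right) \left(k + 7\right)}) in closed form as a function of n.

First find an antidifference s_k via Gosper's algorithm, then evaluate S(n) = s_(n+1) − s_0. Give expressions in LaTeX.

t_(k+1)/t_k = (k + 1)*(k + 5)*(k + 6)/((k + 3)*(k + 4)*(k + 8)).
So A=k + 1 and B=k + 8, with C=k**4 + 16*k**3 + 95*k**2 + 248*k + 240.
Solve (k + 1)·f(k+1) − (k + 7)·f(k) = k**4 + 16*k**3 + 95*k**2 + 248*k + 240.
deg f ≤ 6 (via 1,1,4).
Match coefficients ⇒ f(k) = k*(k + 2)*(k + 3)*(k + 4)*(k + 5)*(k + 7)/12.
Then R = B(k−1)f/C = k*(k + 2)*(k + 7)**2/(12*(k + 4)), so s_k = R(k)·t_k = k*(k + 7)/(6*(k**2 + 7*k + 6)).
Verify: 2*(k + 4)/(k**4 + 16*k**3 + 83*k**2 + 152*k + 84) matches t_k.
Σ_(k=0)^n t_k = s_(n+1) − s_(0) = ((n**2 + 9*n + 8)/(6*(n**2 + 9*n + 14))) − (0), i.e. (n**2 + 9*n + 8)/(6*(n**2 + 9*n + 14)).

S(n) = \frac{n^{2} + 9 n + 8}{6 \left(n^{2} + 9 n + 14\right)}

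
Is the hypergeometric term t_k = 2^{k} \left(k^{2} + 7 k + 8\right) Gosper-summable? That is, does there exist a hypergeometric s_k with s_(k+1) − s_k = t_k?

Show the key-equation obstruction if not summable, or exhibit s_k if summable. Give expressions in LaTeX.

Yes. s_k = 2^{k} k \left(k + 3\right).

t_(k+1)/t_k = 2*(k**2 + 9*k + 16)/(k**2 + 7*k + 8).
Take A(k)=2, B(k)=1, C(k)=k**2 + 7*k + 8.
Set up (2)·f(k+1) − (1)·f(k) − (k**2 + 7*k + 8) = 0.
deg f ≤ 2 (via 0,0,2).
Solve for f: f(k) = k*(k + 3) (degree 2 ≤ 2).
Get s_k = R·t_k = 2**k*k*(k + 3) with R(k) = B(k−1)f(k)/C(k) = k*(k + 3)/(k**2 + 7*k + 8).
Verify: 2**k*(k**2 + 7*k + 8) matches t_k.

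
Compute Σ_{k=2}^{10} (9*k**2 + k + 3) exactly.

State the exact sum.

Ratio r(k) = (k + 9*(k + 1)**2 + 4)/(9*k**2 + k + 3).
Take A(k)=1, B(k)=1, C(k)=k**2 + k/9 + 1/3.
Key eq: (1)·f(k+1) = (1)·f(k) + (k**2 + k/9 + 1/3).
Degrees (0,0,2) ⇒ d ≤ 3.
Solving with deg f ≤ 3: f(k) = k*(3*k**2 - 4*k + 4)/9.
Certificate R = B(k−1)f/C = k*(3*k**2 - 4*k + 4)/(9*k**2 + k + 3) gives s_k = k*(3*k**2 - 4*k + 4).
Verify: 9*k**2 + k + 3 matches t_k.
Sum = s_(11) − s_(2); s_(11) = 3553, s_(2) = 16 ⇒ 3537.

Σ = 3537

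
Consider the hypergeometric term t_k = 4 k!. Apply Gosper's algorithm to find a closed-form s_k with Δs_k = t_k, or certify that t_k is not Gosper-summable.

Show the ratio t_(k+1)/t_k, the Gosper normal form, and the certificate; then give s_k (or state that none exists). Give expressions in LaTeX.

not Gosper-summable; s_k does not exist

t_(k+1)/t_k = k + 1.
So A=k + 1 and B=1, with C=1.
Key eq: (k + 1)·f(k+1) = (1)·f(k) + (1).
d = -1 from the (1,0,0) case.
deg f ≤ -1 is impossible — no certificate.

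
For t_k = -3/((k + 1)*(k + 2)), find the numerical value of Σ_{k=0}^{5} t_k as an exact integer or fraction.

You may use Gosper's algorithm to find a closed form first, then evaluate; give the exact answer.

Σ = -18/7

r(k) = (k + 1)/(k + 3) after simplifying.
Gosper form: A/B · C(k+1)/C(k) with A=k + 1, B=k + 3, C=1.
Set up (k + 1)·f(k+1) − (k + 2)·f(k) − (1) = 0.
Degrees (1,1,0) ⇒ d ≤ 1.
A polynomial solution: f(k) = k.
Certificate R = B(k−1)f/C = k*(k + 2) gives s_k = -3*k/(k + 1).
Verify: -3/(k**2 + 3*k + 2) matches t_k.
Sum = s_(6) − s_(0); s_(6) = -18/7, s_(0) = 0 ⇒ -18/7.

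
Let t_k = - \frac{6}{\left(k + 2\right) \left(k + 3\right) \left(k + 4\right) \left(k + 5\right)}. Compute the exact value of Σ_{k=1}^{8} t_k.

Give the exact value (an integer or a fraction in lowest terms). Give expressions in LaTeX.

Σ = -23/715

r(k) = (k + 2)/(k + 6) after simplifying.
Normal form (A,B,C) = (k + 2, k + 6, 1).
Set up (k + 2)·f(k+1) − (k + 5)·f(k) − (1) = 0.
Degrees (1,1,0) ⇒ d ≤ 3.
Solve for f: f(k) = k*(k**2 + 9*k + 26)/72 (degree 3 ≤ 3).
So s_k = (B(k−1)f/C)·t_k = (k*(k + 5)*(k**2 + 9*k + 26)/72)·t_k = k*(-k**2 - 9*k - 26)/(12*(k + 2)*(k + 3)*(k + 4)).
Δs = -6/(k**4 + 14*k**3 + 71*k**2 + 154*k + 120), as required.
Sum = s_(9) − s_(1); s_(9) = -47/572, s_(1) = -1/20 ⇒ -23/715.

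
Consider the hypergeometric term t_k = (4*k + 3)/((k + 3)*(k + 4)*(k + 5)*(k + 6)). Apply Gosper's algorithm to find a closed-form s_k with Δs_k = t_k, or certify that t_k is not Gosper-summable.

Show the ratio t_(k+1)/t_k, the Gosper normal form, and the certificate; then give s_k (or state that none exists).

r(k) = (k + 3)*(4*k + 7)/((k + 7)*(4*k + 3)) after simplifying.
Gosper form: A/B · C(k+1)/C(k) with A=k + 3, B=k + 7, C=k + 3/4.
f must satisfy (k + 3)·f(k+1) − (k + 6)·f(k) = k + 3/4.
Degrees (1,1,1) ⇒ d ≤ 3.
Coefficient equations give f(k) = k*(k**2 + 12*k + 7)/80.
R(k) = B(k−1)·f(k)/C(k) = k*(k + 6)*(k**2 + 12*k + 7)/(20*(4*k + 3)); s_k = R·t_k = k*(k**2 + 12*k + 7)/(20*(k + 3)*(k + 4)*(k + 5)).
s_(k+1) − s_k = (4*k + 3)/(k**4 + 18*k**3 + 119*k**2 + 342*k + 360) = t_k.

s_k = k*(k**2 + 12*k + 7)/(20*(k + 3)*(k + 4)*(k + 5))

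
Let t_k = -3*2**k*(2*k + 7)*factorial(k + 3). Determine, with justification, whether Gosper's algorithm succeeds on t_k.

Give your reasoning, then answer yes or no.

Step 1: r(k) = 2*(k + 4)*(2*k + 9)/(2*k + 7).
Take A(k)=2*k + 8, B(k)=1, C(k)=k + 7/2.
f must satisfy (2*k + 8)·f(k+1) − (1)·f(k) = k + 7/2.
d = 0 from the (1,0,1) case.
Match coefficients ⇒ f(k) = 1/2.
So s_k = (B(k−1)f/C)·t_k = (1/(2*k + 7))·t_k = -3*2**k*factorial(k + 3).
Check: Δs_k = -3*2**k*(2*k + 7)*factorial(k + 3). ✓

Yes. s_k = -3*2**k*factorial(k + 3).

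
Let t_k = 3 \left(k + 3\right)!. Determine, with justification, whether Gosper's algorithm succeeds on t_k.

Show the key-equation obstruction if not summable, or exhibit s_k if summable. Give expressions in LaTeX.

No — key equation has no polynomial f.

Compute t_(k+1)/t_k: get k + 4.
Gosper form: A/B · C(k+1)/C(k) with A=k + 4, B=1, C=1.
Solve (k + 4)·f(k+1) − (1)·f(k) = 1.
d = -1 from the (1,0,0) case.
Bound -1 < 0, so the key equation has no polynomial solution.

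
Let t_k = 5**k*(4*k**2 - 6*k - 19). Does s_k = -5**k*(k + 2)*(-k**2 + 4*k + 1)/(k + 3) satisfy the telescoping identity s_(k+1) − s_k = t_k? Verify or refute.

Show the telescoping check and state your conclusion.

s_(k+1) = 5**(k + 1)*(k**3 + k**2 - 10*k - 12)/(k + 4)
s_(k+1) − s_k = 5**k*(4*k**4 + 18*k**3 - 18*k**2 - 172*k - 172)/(k**2 + 7*k + 12)
(s_(k+1) − s_k) − t_k = 5**k*(-4*k**3 - 5*k**2 + 33*k + 56)/(k**2 + 7*k + 12)

Invalid: residual 5**k*(-4*k**3 - 5*k**2 + 33*k + 56)/(k**2 + 7*k + 12) ≠ 0.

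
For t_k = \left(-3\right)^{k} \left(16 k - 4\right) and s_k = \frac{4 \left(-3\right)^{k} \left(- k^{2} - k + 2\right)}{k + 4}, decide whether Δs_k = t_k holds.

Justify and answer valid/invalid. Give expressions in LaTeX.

Invalid: residual \frac{\left(-3\right)^{k} \left(- 32 k^{2} - 128 k + 40\right)}{k^{2} + 9 k + 20} ≠ 0.

s_(k+1) = 12*(-3)**k*k*(k + 3)/(k + 5)
s_(k+1) − s_k = (-3)**k*(16*k**3 + 108*k**2 + 156*k - 40)/(k**2 + 9*k + 20)
(s_(k+1) − s_k) − t_k = (-3)**k*(-32*k**2 - 128*k + 40)/(k**2 + 9*k + 20)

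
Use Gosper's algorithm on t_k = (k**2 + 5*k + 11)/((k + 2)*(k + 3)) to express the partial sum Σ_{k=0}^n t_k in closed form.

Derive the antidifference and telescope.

S(n) = (2*n**2 + 13*n + 11)/(2*(n + 3))

t_(k+1)/t_k = (k + 2)*(5*k + (k + 1)**2 + 16)/((k + 4)*(k**2 + 5*k + 11)).
A = k + 2, B = k + 4, C = k**2 + 5*k + 11.
Need (k + 2)·f(k+1) − (k + 3)·f(k) = k**2 + 5*k + 11.
deg f ≤ 2 (via 1,1,2).
Solving with deg f ≤ 2: f(k) = k*(2*k + 9)/2.
Get s_k = R·t_k = k*(2*k + 9)/(2*(k + 2)) with R(k) = B(k−1)f(k)/C(k) = k*(k + 3)*(2*k + 9)/(2*(k**2 + 5*k + 11)).
Check: Δs_k = (k**2 + 5*k + 11)/(k**2 + 5*k + 6). ✓
Telescope: S(n) = s_(n+1) − s_(0) = (2*n**2 + 13*n + 11)/(2*(n + 3)) − (0) = (2*n**2 + 13*n + 11)/(2*(n + 3)).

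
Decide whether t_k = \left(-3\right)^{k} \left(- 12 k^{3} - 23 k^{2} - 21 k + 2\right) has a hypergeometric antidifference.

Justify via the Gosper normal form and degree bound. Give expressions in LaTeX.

r(k) = 3*(-12*k**3 - 59*k**2 - 103*k - 54)/(12*k**3 + 23*k**2 + 21*k - 2) after simplifying.
Factor: A=-3; B=1; C=k**3 + 23*k**2/12 + 7*k/4 - 1/6.
f must satisfy (-3)·f(k+1) − (1)·f(k) = k**3 + 23*k**2/12 + 7*k/4 - 1/6.
Bound: deg f ≤ 3.
Solving with deg f ≤ 3: f(k) = -(k - 1)*(3*k**2 + 2*k + 2)/12.
Certificate R = B(k−1)f/C = -(k - 1)*(3*k**2 + 2*k + 2)/(12*k**3 + 23*k**2 + 21*k - 2) gives s_k = (-3)**k*(3*k**3 - k**2 - 2).
Δs = (-3)**k*(-12*k**3 - 23*k**2 - 21*k + 2), as required.

Yes. s_k = \left(-3\right)^{k} \left(3 k^{3} - k^{2} - 2\right).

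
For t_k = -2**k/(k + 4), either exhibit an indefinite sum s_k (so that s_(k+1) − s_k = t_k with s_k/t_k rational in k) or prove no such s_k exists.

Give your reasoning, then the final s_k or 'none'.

Step 1: r(k) = 2*(k + 4)/(k + 5).
So A=2*k + 8 and B=k + 5, with C=1.
Set up (2*k + 8)·f(k+1) − (k + 4)·f(k) − (1) = 0.
deg f ≤ -1 (via 1,1,0).
Bound -1 < 0, so the key equation has no polynomial solution.

none (Gosper's algorithm certifies no s_k)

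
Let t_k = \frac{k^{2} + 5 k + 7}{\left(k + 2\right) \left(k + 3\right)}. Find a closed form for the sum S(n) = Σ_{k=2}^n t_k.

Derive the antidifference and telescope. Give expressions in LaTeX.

Compute t_(k+1)/t_k: get (k + 2)*(5*k + (k + 1)**2 + 12)/((k + 4)*(k**2 + 5*k + 7)).
Gosper form: A/B · C(k+1)/C(k) with A=k + 2, B=k + 4, C=k**2 + 5*k + 7.
Need (k + 2)·f(k+1) − (k + 3)·f(k) = k**2 + 5*k + 7.
From deg A=1, deg B=1, deg C=2: d=2.
A polynomial solution: f(k) = k*(2*k + 5)/2.
So s_k = (B(k−1)f/C)·t_k = (k*(k + 3)*(2*k + 5)/(2*(k**2 + 5*k + 7)))·t_k = k*(2*k + 5)/(2*(k + 2)).
Δs = (k**2 + 5*k + 7)/(k**2 + 5*k + 6), as required.
Σ_(k=2)^n t_k = s_(n+1) − s_(2) = ((2*n**2 + 9*n + 7)/(2*(n + 3))) − (9/4), i.e. (4*n**2 + 9*n - 13)/(4*(n + 3)).

S(n) = \frac{4 n^{2} + 9 n - 13}{4 \left(n + 3\right)}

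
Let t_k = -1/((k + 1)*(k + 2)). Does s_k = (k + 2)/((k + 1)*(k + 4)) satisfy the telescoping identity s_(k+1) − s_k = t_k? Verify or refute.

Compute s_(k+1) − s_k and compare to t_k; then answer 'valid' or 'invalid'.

s_(k+1) = (k + 3)/((k + 2)*(k + 5))
s_(k+1) − s_k = (-k**2 - 5*k - 8)/(k**4 + 12*k**3 + 49*k**2 + 78*k + 40)
(s_(k+1) − s_k) − t_k = 4*(k + 3)/(k**4 + 12*k**3 + 49*k**2 + 78*k + 40)

Invalid: residual 4*(k + 3)/(k**4 + 12*k**3 + 49*k**2 + 78*k + 40) ≠ 0.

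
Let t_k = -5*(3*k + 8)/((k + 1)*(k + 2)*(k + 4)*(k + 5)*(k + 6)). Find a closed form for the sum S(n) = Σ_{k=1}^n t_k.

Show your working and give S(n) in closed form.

The ratio is (k + 1)*(k + 4)*(3*k + 11)/((k + 3)*(k + 7)*(3*k + 8)).
Normal form (A,B,C) = (k + 1, k + 7, k**2 + 17*k/3 + 8).
Need (k + 1)·f(k+1) − (k + 6)·f(k) = k**2 + 17*k/3 + 8.
From deg A=1, deg B=1, deg C=2: d=5.
Solving with deg f ≤ 5: f(k) = k*(k + 2)*(k + 3)*(k**2 + 10*k + 29)/60.
Certificate R = B(k−1)f/C = k*(k + 2)*(k + 6)*(k**2 + 10*k + 29)/(20*(3*k + 8)) gives s_k = k*(-k**2 - 10*k - 29)/(4*(k**3 + 10*k**2 + 29*k + 20)).
Δs = 5*(-3*k - 8)/(k**5 + 18*k**4 + 121*k**3 + 372*k**2 + 508*k + 240), as required.
Evaluate: s_(n+1) = (-n**3 - 13*n**2 - 52*n - 40)/(4*(n**3 + 13*n**2 + 52*n + 60)); subtract s_(1) = -1/6 ⇒ S(n) = n*(-n**2 - 13*n - 52)/(12*(n**3 + 13*n**2 + 52*n + 60)).

S(n) = n*(-n**2 - 13*n - 52)/(12*(n**3 + 13*n**2 + 52*n + 60))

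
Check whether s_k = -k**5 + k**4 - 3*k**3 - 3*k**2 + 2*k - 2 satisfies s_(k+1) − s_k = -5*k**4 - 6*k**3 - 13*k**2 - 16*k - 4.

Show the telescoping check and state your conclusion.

valid; difference matches t_k

s_(k+1) = -k**5 - 4*k**4 - 9*k**3 - 16*k**2 - 14*k - 6
s_(k+1) − s_k = -5*k**4 - 6*k**3 - 13*k**2 - 16*k - 4
(s_(k+1) − s_k) − t_k = 0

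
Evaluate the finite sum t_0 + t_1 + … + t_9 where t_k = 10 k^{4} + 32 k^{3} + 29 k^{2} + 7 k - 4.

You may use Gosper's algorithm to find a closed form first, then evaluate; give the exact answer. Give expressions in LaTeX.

t_(k+1)/t_k = (10*k**4 + 72*k**3 + 185*k**2 + 201*k + 74)/(10*k**4 + 32*k**3 + 29*k**2 + 7*k - 4).
A = 1, B = 1, C = k**4 + 16*k**3/5 + 29*k**2/10 + 7*k/10 - 2/5.
Set up (1)·f(k+1) − (1)·f(k) − (k**4 + 16*k**3/5 + 29*k**2/10 + 7*k/10 - 2/5) = 0.
From deg A=0, deg B=0, deg C=4: d=5.
Coefficient equations give f(k) = k*(2*k**4 + 3*k**3 - 3*k**2 - 3*k - 3)/10.
Then R = B(k−1)f/C = k*(2*k**4 + 3*k**3 - 3*k**2 - 3*k - 3)/(10*k**4 + 32*k**3 + 29*k**2 + 7*k - 4), so s_k = R(k)·t_k = k*(2*k**4 + 3*k**3 - 3*k**2 - 3*k - 3).
Verify: 10*k**4 + 32*k**3 + 29*k**2 + 7*k - 4 matches t_k.
Sum = s_(10) − s_(0); s_(10) = 226670, s_(0) = 0 ⇒ 226670.

Σ = 226670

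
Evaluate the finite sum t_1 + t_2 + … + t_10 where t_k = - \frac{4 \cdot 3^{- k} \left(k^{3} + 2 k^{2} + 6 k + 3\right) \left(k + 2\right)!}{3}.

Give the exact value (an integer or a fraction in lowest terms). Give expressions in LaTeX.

Compute t_(k+1)/t_k: get (k**4 + 8*k**3 + 28*k**2 + 51*k + 36)/(3*(k**3 + 2*k**2 + 6*k + 3)).
A = k/3 + 1, B = 1, C = k**3 + 2*k**2 + 6*k + 3.
Key eq: (k/3 + 1)·f(k+1) = (1)·f(k) + (k**3 + 2*k**2 + 6*k + 3).
d = 2 from the (1,0,3) case.
A polynomial solution: f(k) = 3*(k - 1)*(k + 1).
So s_k = (B(k−1)f/C)·t_k = (3*(k - 1)*(k + 1)/(k**3 + 2*k**2 + 6*k + 3))·t_k = -4*(k - 1)*(k + 1)*factorial(k + 2)/3**k.
Δs = -4*(k**3 + 2*k**2 + 6*k + 3)*factorial(k + 2)/(3*3**k), as required.
Sum = s_(11) − s_(1); s_(11) = -4100096000/243, s_(1) = 0 ⇒ -4100096000/243.

Σ = -4100096000/243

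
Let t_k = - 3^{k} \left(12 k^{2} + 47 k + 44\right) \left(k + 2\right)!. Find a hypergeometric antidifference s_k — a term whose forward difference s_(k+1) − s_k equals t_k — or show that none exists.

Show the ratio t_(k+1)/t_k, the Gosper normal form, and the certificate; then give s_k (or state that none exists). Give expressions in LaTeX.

t_(k+1)/t_k = 3*(12*k**3 + 107*k**2 + 316*k + 309)/(12*k**2 + 47*k + 44).
Factor: A=3*k + 9; B=1; C=k**2 + 47*k/12 + 11/3.
f must satisfy (3*k + 9)·f(k+1) − (1)·f(k) = k**2 + 47*k/12 + 11/3.
Degrees (1,0,2) ⇒ d ≤ 1.
Match coefficients ⇒ f(k) = (4*k + 1)/12.
So s_k = (B(k−1)f/C)·t_k = ((4*k + 1)/(12*k**2 + 47*k + 44))·t_k = -3**k*(4*k + 1)*factorial(k + 2).
Check: Δs_k = -3**k*(12*k**2 + 47*k + 44)*factorial(k + 2). ✓

s_k = - 3^{k} \left(4 k + 1\right) \left(k + 2\right)!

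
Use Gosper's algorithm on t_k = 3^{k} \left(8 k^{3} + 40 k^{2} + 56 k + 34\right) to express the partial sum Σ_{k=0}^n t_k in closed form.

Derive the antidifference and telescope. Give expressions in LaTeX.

S(n) = 12 \cdot 3^{n} n^{3} + 42 \cdot 3^{n} n^{2} + 60 \cdot 3^{n} n + 36 \cdot 3^{n} - 2

Compute t_(k+1)/t_k: get 3*(4*k**3 + 32*k**2 + 80*k + 69)/(4*k**3 + 20*k**2 + 28*k + 17).
A = 3, B = 1, C = k**3 + 5*k**2 + 7*k + 17/4.
Solve (3)·f(k+1) − (1)·f(k) = k**3 + 5*k**2 + 7*k + 17/4.
From deg A=0, deg B=0, deg C=3: d=3.
Solving with deg f ≤ 3: f(k) = (2*k + 1)*(k**2 + 1)/4.
R(k) = B(k−1)·f(k)/C(k) = (2*k + 1)*(k**2 + 1)/(4*k**3 + 20*k**2 + 28*k + 17); s_k = R·t_k = 2*3**k*(2*k**3 + k**2 + 2*k + 1).
s_(k+1) − s_k = 3**k*(8*k**3 + 40*k**2 + 56*k + 34) = t_k.
Evaluate: s_(n+1) = 3**(n + 1)*(4*n**3 + 14*n**2 + 20*n + 12); subtract s_(0) = 2 ⇒ S(n) = 12*3**n*n**3 + 42*3**n*n**2 + 60*3**n*n + 36*3**n - 2.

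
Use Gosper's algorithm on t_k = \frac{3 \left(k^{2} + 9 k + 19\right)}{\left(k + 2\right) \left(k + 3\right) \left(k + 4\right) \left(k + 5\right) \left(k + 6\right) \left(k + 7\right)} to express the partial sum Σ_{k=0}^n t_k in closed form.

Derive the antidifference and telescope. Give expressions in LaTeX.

The ratio is (k + 2)*(9*k + (k + 1)**2 + 28)/((k + 8)*(k**2 + 9*k + 19)).
Take A(k)=k + 2, B(k)=k + 8, C(k)=k**2 + 9*k + 19.
Need (k + 2)·f(k+1) − (k + 7)·f(k) = k**2 + 9*k + 19.
d = 5 from the (1,1,2) case.
A polynomial solution: f(k) = k*(k + 3)*(k + 5)*(k**2 + 12*k + 44)/144.
Then R = B(k−1)f/C = k*(k + 3)*(k + 5)*(k + 7)*(k**2 + 12*k + 44)/(144*(k**2 + 9*k + 19)), so s_k = R(k)·t_k = k*(k**2 + 12*k + 44)/(48*(k**3 + 12*k**2 + 44*k + 48)).
s_(k+1) − s_k = 3*(k**2 + 9*k + 19)/(k**6 + 27*k**5 + 295*k**4 + 1665*k**3 + 5104*k**2 + 8028*k + 5040) = t_k.
Evaluate: s_(n+1) = (n**3 + 15*n**2 + 71*n + 57)/(48*(n**3 + 15*n**2 + 71*n + 105)); subtract s_(0) = 0 ⇒ S(n) = (n**3 + 15*n**2 + 71*n + 57)/(48*(n**3 + 15*n**2 + 71*n + 105)).

S(n) = \frac{n^{3} + 15 n^{2} + 71 n + 57}{48 \left(n^{3} + 15 n^{2} + 71 n + 105\right)}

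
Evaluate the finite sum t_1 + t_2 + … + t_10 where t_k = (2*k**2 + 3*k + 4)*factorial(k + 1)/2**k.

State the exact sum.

Ratio r(k) = (k + 2)*(3*k + 2*(k + 1)**2 + 7)/(2*(2*k**2 + 3*k + 4)).
Normal form (A,B,C) = (k/2 + 1, 1, k**2 + 3*k/2 + 2).
f must satisfy (k/2 + 1)·f(k+1) − (1)·f(k) = k**2 + 3*k/2 + 2.
Degrees (1,0,2) ⇒ d ≤ 1.
A polynomial solution: f(k) = 2*k + 1.
Certificate R = B(k−1)f/C = 2*(2*k + 1)/(2*k**2 + 3*k + 4) gives s_k = 2**(1 - k)*(2*k + 1)*factorial(k + 1).
Verify: (2*k**2 + 3*k + 4)*factorial(k + 1)/2**k matches t_k.
Evaluate s at k=11 and k=1: 10758825 and 6; difference 10758819.

Σ = 10758819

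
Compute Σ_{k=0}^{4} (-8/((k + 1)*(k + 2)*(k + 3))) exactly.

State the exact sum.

Ratio r(k) = (k + 1)/(k + 4).
Factor: A=k + 1; B=k + 4; C=1.
Key eq: (k + 1)·f(k+1) = (k + 3)·f(k) + (1).
Degrees (1,1,0) ⇒ d ≤ 2.
Coefficient equations give f(k) = k*(k + 3)/4.
Get s_k = R·t_k = 2*k*(-k - 3)/((k + 1)*(k + 2)) with R(k) = B(k−1)f(k)/C(k) = k*(k + 3)**2/4.
Check: Δs_k = -8/(k**3 + 6*k**2 + 11*k + 6). ✓
Telescoping: Σ = s_(5) − s_(0) = -40/21 − (0) = -40/21.

Σ = -40/21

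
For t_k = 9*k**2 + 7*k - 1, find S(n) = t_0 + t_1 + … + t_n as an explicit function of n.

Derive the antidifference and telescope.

S(n) = 3*n**3 + 8*n**2 + 4*n - 1

Compute t_(k+1)/t_k: get (9*k**2 + 25*k + 15)/(9*k**2 + 7*k - 1).
Gosper form: A/B · C(k+1)/C(k) with A=1, B=1, C=k**2 + 7*k/9 - 1/9.
Need (1)·f(k+1) − (1)·f(k) = k**2 + 7*k/9 - 1/9.
Bound: deg f ≤ 3.
Coefficient equations give f(k) = k*(3*k**2 - k - 3)/9.
Then R = B(k−1)f/C = k*(3*k**2 - k - 3)/(9*k**2 + 7*k - 1), so s_k = R(k)·t_k = k*(3*k**2 - k - 3).
Δs = 9*k**2 + 7*k - 1, as required.
Σ_(k=0)^n t_k = s_(n+1) − s_(0) = (3*n**3 + 8*n**2 + 4*n - 1) − (0), i.e. 3*n**3 + 8*n**2 + 4*n - 1.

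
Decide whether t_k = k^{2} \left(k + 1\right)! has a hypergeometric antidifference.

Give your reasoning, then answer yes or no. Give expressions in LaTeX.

Yes. s_k = \left(k - 2\right) \left(k + 1\right)!.

Compute t_(k+1)/t_k: get (k + 1)**2*(k + 2)/k**2.
Normal form (A,B,C) = (k + 2, 1, k**2).
Key eq: (k + 2)·f(k+1) = (1)·f(k) + (k**2).
Bound: deg f ≤ 1.
Coefficient equations give f(k) = k - 2.
Get s_k = R·t_k = (k - 2)*factorial(k + 1) with R(k) = B(k−1)f(k)/C(k) = (k - 2)/k**2.
Verify: k**2*factorial(k + 1) matches t_k.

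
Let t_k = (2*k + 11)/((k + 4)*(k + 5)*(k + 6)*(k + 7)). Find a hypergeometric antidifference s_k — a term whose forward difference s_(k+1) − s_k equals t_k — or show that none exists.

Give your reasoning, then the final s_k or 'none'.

Step 1: r(k) = (k + 4)*(2*k + 13)/((k + 8)*(2*k + 11)).
A = k + 4, B = k + 8, C = k + 11/2.
Key eq: (k + 4)·f(k+1) = (k + 7)·f(k) + (k + 11/2).
d = 3 from the (1,1,1) case.
Solving with deg f ≤ 3: f(k) = k*(k + 5)*(k + 10)/48.
R(k) = B(k−1)·f(k)/C(k) = k*(k + 5)*(k + 7)*(k + 10)/(24*(2*k + 11)); s_k = R·t_k = k*(k + 10)/(24*(k**2 + 10*k + 24)).
s_(k+1) − s_k = (2*k + 11)/(k**4 + 22*k**3 + 179*k**2 + 638*k + 840) = t_k.

s_k = k*(k + 10)/(24*(k**2 + 10*k + 24))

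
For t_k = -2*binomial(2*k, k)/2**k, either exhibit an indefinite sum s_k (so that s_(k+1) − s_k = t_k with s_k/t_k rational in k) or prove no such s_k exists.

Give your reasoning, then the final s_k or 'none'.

Ratio r(k) = (2*k + 1)/(k + 1).
Normal form (A,B,C) = (2*k + 1, k + 1, 1).
Key eq: (2*k + 1)·f(k+1) = (k)·f(k) + (1).
deg f ≤ -1 (via 1,1,0).
Negative degree bound (-1): no f exists, t_k not Gosper-summable.

no hypergeometric antidifference exists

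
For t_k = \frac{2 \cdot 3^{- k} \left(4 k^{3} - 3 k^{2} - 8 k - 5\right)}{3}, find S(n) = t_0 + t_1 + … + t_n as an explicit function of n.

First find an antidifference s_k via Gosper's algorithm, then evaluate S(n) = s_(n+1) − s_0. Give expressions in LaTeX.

t_(k+1)/t_k = (4*k**3 + 9*k**2 - 2*k - 12)/(3*(4*k**3 - 3*k**2 - 8*k - 5)).
A = 1/3, B = 1, C = k**3 - 3*k**2/4 - 2*k - 5/4.
f must satisfy (1/3)·f(k+1) − (1)·f(k) = k**3 - 3*k**2/4 - 2*k - 5/4.
deg f ≤ 3 (via 0,0,3).
Solve for f: f(k) = -3*(4*k**3 + 3*k**2 + k - 1)/8 (degree 3 ≤ 3).
Certificate R = B(k−1)f/C = -3*(4*k**3 + 3*k**2 + k - 1)/(2*(4*k**3 - 3*k**2 - 8*k - 5)) gives s_k = (-4*k**3 - 3*k**2 - k + 1)/3**k.
s_(k+1) − s_k = 2*(4*k**3 - 3*k**2 - 8*k - 5)/(3*3**k) = t_k.
s_(n+1) = 3**(-n - 1)*(-4*n**3 - 15*n**2 - 19*n - 7) and s_(0) = 1, so S(n) = 3**(-n - 1)*(-3**(n + 1) - 4*n**3 - 15*n**2 - 19*n - 7).

S(n) = 3^{- n - 1} \left(- 3^{n + 1} - 4 n^{3} - 15 n^{2} - 19 n - 7\right)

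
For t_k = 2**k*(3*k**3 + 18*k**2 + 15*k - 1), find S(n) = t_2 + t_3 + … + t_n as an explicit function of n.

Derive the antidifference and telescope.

The ratio is 2*(3*k**3 + 27*k**2 + 60*k + 35)/(3*k**3 + 18*k**2 + 15*k - 1).
Gosper form: A/B · C(k+1)/C(k) with A=2, B=1, C=k**3 + 6*k**2 + 5*k - 1/3.
f must satisfy (2)·f(k+1) − (1)·f(k) = k**3 + 6*k**2 + 5*k - 1/3.
Degrees (0,0,3) ⇒ d ≤ 3.
Solve for f: f(k) = (3*k**3 - 3*k - 1)/3 (degree 3 ≤ 3).
R(k) = B(k−1)·f(k)/C(k) = (3*k**3 - 3*k - 1)/(3*k**3 + 18*k**2 + 15*k - 1); s_k = R·t_k = 2**k*(3*k**3 - 3*k - 1).
Verify: 2**k*(3*k**3 + 18*k**2 + 15*k - 1) matches t_k.
s_(n+1) = 2**(n + 1)*(3*n**3 + 9*n**2 + 6*n - 1) and s_(2) = 68, so S(n) = 6*2**n*n**3 + 18*2**n*n**2 + 12*2**n*n - 2*2**n - 68.

S(n) = 6*2**n*n**3 + 18*2**n*n**2 + 12*2**n*n - 2*2**n - 68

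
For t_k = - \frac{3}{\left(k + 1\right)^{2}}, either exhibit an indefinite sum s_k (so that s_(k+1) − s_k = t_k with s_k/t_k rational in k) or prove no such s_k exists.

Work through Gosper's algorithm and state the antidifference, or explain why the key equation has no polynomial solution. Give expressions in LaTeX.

t_(k+1)/t_k = (k + 1)**2/(k + 2)**2.
Normal form (A,B,C) = (k**2 + 2*k + 1, k**2 + 4*k + 4, 1).
Need (k**2 + 2*k + 1)·f(k+1) − (k**2 + 2*k + 1)·f(k) = 1.
Bound: deg f ≤ 0.
Write f(k) = c0. Then LHS − RHS = -1, requiring -1 = 0: contradictory. No certificate.

none — t_k is not Gosper-summable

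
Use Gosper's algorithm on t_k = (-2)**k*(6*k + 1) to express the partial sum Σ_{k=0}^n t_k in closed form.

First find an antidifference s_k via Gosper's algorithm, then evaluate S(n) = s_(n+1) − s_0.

The ratio is 2*(-6*k - 7)/(6*k + 1).
Gosper form: A/B · C(k+1)/C(k) with A=-2, B=1, C=k + 1/6.
Solve (-2)·f(k+1) − (1)·f(k) = k + 1/6.
Degrees (0,0,1) ⇒ d ≤ 1.
Solving with deg f ≤ 1: f(k) = -(2*k - 1)/6.
Get s_k = R·t_k = (-2)**k*(1 - 2*k) with R(k) = B(k−1)f(k)/C(k) = -(2*k - 1)/(6*k + 1).
Verify: (-2)**k*(6*k + 1) matches t_k.
Σ_(k=0)^n t_k = s_(n+1) − s_(0) = (2*(-2)**n*(2*n + 1)) − (1), i.e. -(-2)**(n + 1) + (-2)**(n + 2)*n - 1.

S(n) = -(-2)**(n + 1) + (-2)**(n + 2)*n - 1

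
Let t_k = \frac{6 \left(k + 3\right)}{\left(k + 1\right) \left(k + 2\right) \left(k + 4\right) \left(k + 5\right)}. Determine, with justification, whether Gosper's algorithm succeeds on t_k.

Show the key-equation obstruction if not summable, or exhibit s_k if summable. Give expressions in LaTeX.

Yes. s_k = \frac{3 k \left(k + 5\right)}{4 \left(k^{2} + 5 k + 4\right)}.

Compute t_(k+1)/t_k: get (k + 1)*(k + 4)**2/((k + 3)**2*(k + 6)).
Normal form (A,B,C) = (k + 1, k + 6, k**2 + 6*k + 9).
Solve (k + 1)·f(k+1) − (k + 5)·f(k) = k**2 + 6*k + 9.
deg f ≤ 4 (via 1,1,2).
Match coefficients ⇒ f(k) = k*(k + 2)*(k + 3)*(k + 5)/8.
So s_k = (B(k−1)f/C)·t_k = (k*(k + 2)*(k + 5)**2/(8*(k + 3)))·t_k = 3*k*(k + 5)/(4*(k**2 + 5*k + 4)).
Δs = 6*(k + 3)/(k**4 + 12*k**3 + 49*k**2 + 78*k + 40), as required.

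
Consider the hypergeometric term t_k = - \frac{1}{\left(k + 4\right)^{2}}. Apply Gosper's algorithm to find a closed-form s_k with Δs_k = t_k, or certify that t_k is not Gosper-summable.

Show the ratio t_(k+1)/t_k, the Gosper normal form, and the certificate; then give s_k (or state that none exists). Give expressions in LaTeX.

t_(k+1)/t_k = (k + 4)**2/(k + 5)**2.
A = k**2 + 8*k + 16, B = k**2 + 10*k + 25, C = 1.
Need (k**2 + 8*k + 16)·f(k+1) − (k**2 + 8*k + 16)·f(k) = 1.
Bound: deg f ≤ 0.
f = c0 ⇒ A·f(k+1) − B(k−1)·f(k) − C = -1. The system {-1 = 0} is inconsistent; no antidifference.

not Gosper-summable; s_k does not exist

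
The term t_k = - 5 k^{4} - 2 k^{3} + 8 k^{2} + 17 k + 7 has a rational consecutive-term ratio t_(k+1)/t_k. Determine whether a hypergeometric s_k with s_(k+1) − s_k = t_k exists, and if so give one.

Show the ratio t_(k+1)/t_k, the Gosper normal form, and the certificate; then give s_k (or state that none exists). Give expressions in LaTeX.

s_k = k^{2} \left(- k^{3} + 2 k^{2} + 2 k + 4\right)

t_(k+1)/t_k = (5*k**4 + 22*k**3 + 28*k**2 - 7*k - 25)/(5*k**4 + 2*k**3 - 8*k**2 - 17*k - 7).
So A=1 and B=1, with C=k**4 + 2*k**3/5 - 8*k**2/5 - 17*k/5 - 7/5.
Set up (1)·f(k+1) − (1)·f(k) − (k**4 + 2*k**3/5 - 8*k**2/5 - 17*k/5 - 7/5) = 0.
From deg A=0, deg B=0, deg C=4: d=5.
A polynomial solution: f(k) = k**2*(k**3 - 2*k**2 - 2*k - 4)/5.
Then R = B(k−1)f/C = k**2*(k**3 - 2*k**2 - 2*k - 4)/(5*k**4 + 2*k**3 - 8*k**2 - 17*k - 7), so s_k = R(k)·t_k = k**2*(-k**3 + 2*k**2 + 2*k + 4).
Check: Δs_k = -5*k**4 - 2*k**3 + 8*k**2 + 17*k + 7. ✓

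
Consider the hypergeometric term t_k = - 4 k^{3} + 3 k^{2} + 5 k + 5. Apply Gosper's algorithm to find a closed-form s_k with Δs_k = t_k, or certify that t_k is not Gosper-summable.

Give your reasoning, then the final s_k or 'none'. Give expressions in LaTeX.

Ratio r(k) = (4*k**3 + 9*k**2 + k - 9)/(4*k**3 - 3*k**2 - 5*k - 5).
Gosper form: A/B · C(k+1)/C(k) with A=1, B=1, C=k**3 - 3*k**2/4 - 5*k/4 - 5/4.
Set up (1)·f(k+1) − (1)·f(k) − (k**3 - 3*k**2/4 - 5*k/4 - 5/4) = 0.
From deg A=0, deg B=0, deg C=3: d=4.
Solving with deg f ≤ 4: f(k) = k*(k**3 - 3*k**2 - 3)/4.
Get s_k = R·t_k = k*(-k**3 + 3*k**2 + 3) with R(k) = B(k−1)f(k)/C(k) = k*(k**3 - 3*k**2 - 3)/(4*k**3 - 3*k**2 - 5*k - 5).
Check: Δs_k = -4*k**3 + 3*k**2 + 5*k + 5. ✓

s_k = k \left(- k^{3} + 3 k^{2} + 3\right)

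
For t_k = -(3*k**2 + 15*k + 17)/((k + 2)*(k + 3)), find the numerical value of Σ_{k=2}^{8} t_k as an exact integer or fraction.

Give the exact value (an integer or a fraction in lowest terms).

r(k) = (k + 2)*(15*k + 3*(k + 1)**2 + 32)/((k + 4)*(3*k**2 + 15*k + 17)) after simplifying.
Factor: A=k + 2; B=k + 4; C=k**2 + 5*k + 17/3.
Solve (k + 2)·f(k+1) − (k + 3)·f(k) = k**2 + 5*k + 17/3.
From deg A=1, deg B=1, deg C=2: d=2.
Solving with deg f ≤ 2: f(k) = k*(6*k + 11)/6.
Then R = B(k−1)f/C = k*(k + 3)*(6*k + 11)/(2*(3*k**2 + 15*k + 17)), so s_k = R(k)·t_k = k*(-6*k - 11)/(2*(k + 2)).
s_(k+1) − s_k = (-3*k**2 - 15*k - 17)/(k**2 + 5*k + 6) = t_k.
Telescoping: Σ = s_(9) − s_(2) = -585/22 − (-23/4) = -917/44.

Σ = -917/44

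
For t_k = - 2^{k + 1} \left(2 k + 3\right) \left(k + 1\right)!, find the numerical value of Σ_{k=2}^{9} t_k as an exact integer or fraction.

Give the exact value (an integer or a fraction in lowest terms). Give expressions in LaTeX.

Σ = -81749606352

Ratio r(k) = 2*(k + 2)*(2*k + 5)/(2*k + 3).
Gosper form: A/B · C(k+1)/C(k) with A=2*k + 4, B=1, C=k + 3/2.
Key eq: (2*k + 4)·f(k+1) = (1)·f(k) + (k + 3/2).
From deg A=1, deg B=0, deg C=1: d=0.
Solve for f: f(k) = 1/2 (degree 0 ≤ 0).
Certificate R = B(k−1)f/C = 1/(2*k + 3) gives s_k = -2**(k + 1)*factorial(k + 1).
Verify: -2**(k + 1)*(2*k + 3)*factorial(k + 1) matches t_k.
Σ_(k=2)^(9) t_k = s_(10) − s_(2) = -81749606400 − (-48) = -81749606352.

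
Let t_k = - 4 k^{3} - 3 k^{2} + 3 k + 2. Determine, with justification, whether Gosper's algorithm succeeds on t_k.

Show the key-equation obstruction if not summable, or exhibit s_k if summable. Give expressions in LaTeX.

Compute t_(k+1)/t_k: get (4*k**3 + 15*k**2 + 15*k + 2)/(4*k**3 + 3*k**2 - 3*k - 2).
Gosper form: A/B · C(k+1)/C(k) with A=1, B=1, C=k**3 + 3*k**2/4 - 3*k/4 - 1/2.
Key eq: (1)·f(k+1) = (1)·f(k) + (k**3 + 3*k**2/4 - 3*k/4 - 1/2).
Bound: deg f ≤ 4.
Solve for f: f(k) = k**2*(k - 2)*(k + 1)/4 (degree 4 ≤ 4).
R(k) = B(k−1)·f(k)/C(k) = k**2*(k - 2)/(4*k**2 - k - 2); s_k = R·t_k = k**2*(-k**2 + k + 2).
s_(k+1) − s_k = -4*k**3 - 3*k**2 + 3*k + 2 = t_k.

Yes. s_k = k^{2} \left(- k^{2} + k + 2\right).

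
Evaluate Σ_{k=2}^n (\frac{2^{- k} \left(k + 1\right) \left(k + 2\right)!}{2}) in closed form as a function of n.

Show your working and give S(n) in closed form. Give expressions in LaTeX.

r(k) = (k + 2)*(k + 3)/(2*(k + 1)) after simplifying.
Take A(k)=k/2 + 3/2, B(k)=1, C(k)=k + 1.
Set up (k/2 + 3/2)·f(k+1) − (1)·f(k) − (k + 1) = 0.
deg f ≤ 0 (via 1,0,1).
Solve for f: f(k) = 2 (degree 0 ≤ 0).
Certificate R = B(k−1)f/C = 2/(k + 1) gives s_k = factorial(k + 2)/2**k.
Check: Δs_k = (k + 1)*factorial(k + 2)/(2*2**k). ✓
Σ_(k=2)^n t_k = s_(n+1) − s_(2) = (2**(-n - 1)*factorial(n + 3)) − (6), i.e. -6 + factorial(n + 3)/(2*2**n).

S(n) = -6 + \frac{2^{- n} \left(n + 3\right)!}{2}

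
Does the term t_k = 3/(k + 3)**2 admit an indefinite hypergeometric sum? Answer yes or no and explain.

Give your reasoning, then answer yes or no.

No — key equation has no polynomial f.

Ratio r(k) = (k + 3)**2/(k + 4)**2.
Factor: A=k**2 + 6*k + 9; B=k**2 + 8*k + 16; C=1.
Solve (k**2 + 6*k + 9)·f(k+1) − (k**2 + 6*k + 9)·f(k) = 1.
Degrees (2,2,0) ⇒ d ≤ 0.
Generic f = c0 gives residual -1; -1 = 0 cannot hold, so t_k is not Gosper-summable.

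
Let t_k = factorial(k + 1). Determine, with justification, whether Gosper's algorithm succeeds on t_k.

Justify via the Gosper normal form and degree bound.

Ratio r(k) = k + 2.
Gosper form: A/B · C(k+1)/C(k) with A=k + 2, B=1, C=1.
Need (k + 2)·f(k+1) − (1)·f(k) = 1.
d = -1 from the (1,0,0) case.
Bound -1 < 0, so the key equation has no polynomial solution.

No — negative degree bound, so no certificate f.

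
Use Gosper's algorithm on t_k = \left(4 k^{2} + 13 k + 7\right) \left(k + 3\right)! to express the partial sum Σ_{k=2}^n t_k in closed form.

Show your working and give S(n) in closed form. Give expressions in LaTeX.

S(n) = 4 n \left(n + 4\right)! + \left(n + 4\right)! - 600

t_(k+1)/t_k = (k + 4)*(13*k + 4*(k + 1)**2 + 20)/(4*k**2 + 13*k + 7).
Normal form (A,B,C) = (k + 4, 1, k**2 + 13*k/4 + 7/4).
Need (k + 4)·f(k+1) − (1)·f(k) = k**2 + 13*k/4 + 7/4.
d = 1 from the (1,0,2) case.
A polynomial solution: f(k) = (4*k - 3)/4.
Then R = B(k−1)f/C = (4*k - 3)/(4*k**2 + 13*k + 7), so s_k = R(k)·t_k = (4*k - 3)*factorial(k + 3).
s_(k+1) − s_k = (4*k**2 + 13*k + 7)*factorial(k + 3) = t_k.
Telescope: S(n) = s_(n+1) − s_(2) = (4*n + 1)*factorial(n + 4) − (600) = 4*n*factorial(n + 4) + factorial(n + 4) - 600.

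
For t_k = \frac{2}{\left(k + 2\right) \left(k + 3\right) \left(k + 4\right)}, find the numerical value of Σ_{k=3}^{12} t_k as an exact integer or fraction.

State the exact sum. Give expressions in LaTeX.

Σ = 7/240

Step 1: r(k) = (k + 2)/(k + 5).
Take A(k)=k + 2, B(k)=k + 5, C(k)=1.
Set up (k + 2)·f(k+1) − (k + 4)·f(k) − (1) = 0.
deg f ≤ 2 (via 1,1,0).
A polynomial solution: f(k) = k*(k + 5)/12.
Then R = B(k−1)f/C = k*(k + 4)*(k + 5)/12, so s_k = R(k)·t_k = k*(k + 5)/(6*(k + 2)*(k + 3)).
s_(k+1) − s_k = 2/(k**3 + 9*k**2 + 26*k + 24) = t_k.
Telescoping: Σ = s_(13) − s_(3) = 13/80 − (2/15) = 7/240.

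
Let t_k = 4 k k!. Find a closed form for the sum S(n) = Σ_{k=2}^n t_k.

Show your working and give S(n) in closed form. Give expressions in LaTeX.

S(n) = 4 \left(n + 1\right)! - 8

Compute t_(k+1)/t_k: get (k + 1)**2/k.
A = k + 1, B = 1, C = k.
f must satisfy (k + 1)·f(k+1) − (1)·f(k) = k.
deg f ≤ 0 (via 1,0,1).
Solve for f: f(k) = 1 (degree 0 ≤ 0).
R(k) = B(k−1)·f(k)/C(k) = 1/k; s_k = R·t_k = 4*factorial(k).
Check: Δs_k = 4*k*factorial(k). ✓
s_(n+1) = 4*factorial(n + 1) and s_(2) = 8, so S(n) = 4*factorial(n + 1) - 8.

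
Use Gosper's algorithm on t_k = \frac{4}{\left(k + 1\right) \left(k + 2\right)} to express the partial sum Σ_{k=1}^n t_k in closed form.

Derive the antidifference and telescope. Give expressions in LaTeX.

S(n) = \frac{2 n}{n + 2}

t_(k+1)/t_k = (k + 1)/(k + 3).
Normal form (A,B,C) = (k + 1, k + 3, 1).
f must satisfy (k + 1)·f(k+1) − (k + 2)·f(k) = 1.
d = 1 from the (1,1,0) case.
Solve for f: f(k) = k (degree 1 ≤ 1).
Certificate R = B(k−1)f/C = k*(k + 2) gives s_k = 4*k/(k + 1).
s_(k+1) − s_k = 4/(k**2 + 3*k + 2) = t_k.
s_(n+1) = 4*(n + 1)/(n + 2) and s_(1) = 2, so S(n) = 2*n/(n + 2).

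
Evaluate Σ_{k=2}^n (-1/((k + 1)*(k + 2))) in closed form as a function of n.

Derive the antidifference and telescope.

S(n) = (1 - n)/(3*(n + 2))

The ratio is (k + 1)/(k + 3).
A = k + 1, B = k + 3, C = 1.
Set up (k + 1)·f(k+1) − (k + 2)·f(k) − (1) = 0.
Degrees (1,1,0) ⇒ d ≤ 1.
A polynomial solution: f(k) = k.
Certificate R = B(k−1)f/C = k*(k + 2) gives s_k = -k/(k + 1).
Check: Δs_k = -1/(k**2 + 3*k + 2). ✓
Evaluate: s_(n+1) = (-n - 1)/(n + 2); subtract s_(2) = -2/3 ⇒ S(n) = (1 - n)/(3*(n + 2)).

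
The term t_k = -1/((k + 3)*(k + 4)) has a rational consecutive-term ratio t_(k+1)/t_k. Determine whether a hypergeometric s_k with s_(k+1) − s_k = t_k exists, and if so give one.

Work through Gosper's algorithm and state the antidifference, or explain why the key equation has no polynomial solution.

s_k = -k/(3*k + 9)

t_(k+1)/t_k = (k + 3)/(k + 5).
A = k + 3, B = k + 5, C = 1.
Solve (k + 3)·f(k+1) − (k + 4)·f(k) = 1.
Degrees (1,1,0) ⇒ d ≤ 1.
A polynomial solution: f(k) = k/3.
Get s_k = R·t_k = -k/(3*k + 9) with R(k) = B(k−1)f(k)/C(k) = k*(k + 4)/3.
s_(k+1) − s_k = -1/(k**2 + 7*k + 12) = t_k.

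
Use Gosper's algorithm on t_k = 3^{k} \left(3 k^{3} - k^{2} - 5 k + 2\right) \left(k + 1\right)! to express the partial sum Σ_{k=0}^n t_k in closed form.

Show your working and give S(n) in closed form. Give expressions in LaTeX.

Compute t_(k+1)/t_k: get 3*(3*k**4 + 14*k**3 + 18*k**2 + 3*k - 2)/(3*k**3 - k**2 - 5*k + 2).
Take A(k)=3*k + 6, B(k)=1, C(k)=k**3 - k**2/3 - 5*k/3 + 2/3.
Set up (3*k + 6)·f(k+1) − (1)·f(k) − (k**3 - k**2/3 - 5*k/3 + 2/3) = 0.
deg f ≤ 2 (via 1,0,3).
A polynomial solution: f(k) = (k - 2)**2/3.
Then R = B(k−1)f/C = (k - 2)**2/(3*k**3 - k**2 - 5*k + 2), so s_k = R(k)·t_k = 3**k*(k - 2)**2*factorial(k + 1).
s_(k+1) − s_k = 3**k*(3*k**3 - k**2 - 5*k + 2)*factorial(k + 1) = t_k.
Σ_(k=0)^n t_k = s_(n+1) − s_(0) = (3**(n + 1)*(n - 1)**2*factorial(n + 2)) − (4), i.e. 3*3**n*n**4*factorial(n) + 3*3**n*n**3*factorial(n) - 9*3**n*n**2*factorial(n) - 3*3**n*n*factorial(n) + 6*3**n*factorial(n) - 4.

S(n) = 3 \cdot 3^{n} n^{4} n! + 3 \cdot 3^{n} n^{3} n! - 9 \cdot 3^{n} n^{2} n! - 3 \cdot 3^{n} n n! + 6 \cdot 3^{n} n! - 4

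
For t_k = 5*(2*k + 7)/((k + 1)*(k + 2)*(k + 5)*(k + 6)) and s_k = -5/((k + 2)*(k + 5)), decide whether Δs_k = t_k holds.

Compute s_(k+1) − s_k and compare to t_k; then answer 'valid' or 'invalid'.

Invalid: residual 5*(-3*k - 13)/(k**5 + 17*k**4 + 107*k**3 + 307*k**2 + 396*k + 180) ≠ 0.

s_(k+1) = -5/((k + 3)*(k + 6))
s_(k+1) − s_k = 10*(k + 4)/(k**4 + 16*k**3 + 91*k**2 + 216*k + 180)
(s_(k+1) − s_k) − t_k = 5*(-3*k - 13)/(k**5 + 17*k**4 + 107*k**3 + 307*k**2 + 396*k + 180)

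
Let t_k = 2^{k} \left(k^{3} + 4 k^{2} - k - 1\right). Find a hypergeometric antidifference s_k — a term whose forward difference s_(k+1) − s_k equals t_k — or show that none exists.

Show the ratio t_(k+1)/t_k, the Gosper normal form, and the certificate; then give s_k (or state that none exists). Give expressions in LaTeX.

r(k) = 2*(k**3 + 7*k**2 + 10*k + 3)/(k**3 + 4*k**2 - k - 1) after simplifying.
Factor: A=2; B=1; C=k**3 + 4*k**2 - k - 1.
Need (2)·f(k+1) − (1)·f(k) = k**3 + 4*k**2 - k - 1.
Bound: deg f ≤ 3.
Solve for f: f(k) = k**3 - 2*k**2 + k - 1 (degree 3 ≤ 3).
Get s_k = R·t_k = 2**k*(k**3 - 2*k**2 + k - 1) with R(k) = B(k−1)f(k)/C(k) = (k**3 - 2*k**2 + k - 1)/(k**3 + 4*k**2 - k - 1).
Δs = 2**k*(k**3 + 4*k**2 - k - 1), as required.

s_k = 2^{k} \left(k^{3} - 2 k^{2} + k - 1\right)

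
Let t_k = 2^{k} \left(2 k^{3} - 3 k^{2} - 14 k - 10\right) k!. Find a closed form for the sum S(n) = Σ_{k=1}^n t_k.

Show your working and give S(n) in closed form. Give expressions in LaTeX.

r(k) = 2*(2*k**4 + 5*k**3 - 11*k**2 - 39*k - 25)/(2*k**3 - 3*k**2 - 14*k - 10) after simplifying.
Take A(k)=2*k + 2, B(k)=1, C(k)=k**3 - 3*k**2/2 - 7*k - 5.
Solve (2*k + 2)·f(k+1) − (1)·f(k) = k**3 - 3*k**2/2 - 7*k - 5.
Bound: deg f ≤ 2.
Solve for f: f(k) = (k**2 - 4*k - 4)/2 (degree 2 ≤ 2).
R(k) = B(k−1)·f(k)/C(k) = (k**2 - 4*k - 4)/(2*k**3 - 3*k**2 - 14*k - 10); s_k = R·t_k = 2**k*(k**2 - 4*k - 4)*factorial(k).
Verify: 2**k*(2*k**3 - 3*k**2 - 14*k - 10)*factorial(k) matches t_k.
s_(n+1) = 2**(n + 1)*(n**2 - 2*n - 7)*factorial(n + 1) and s_(1) = -14, so S(n) = 2*2**n*n**3*factorial(n) - 2*2**n*n**2*factorial(n) - 18*2**n*n*factorial(n) - 14*2**n*factorial(n) + 14.

S(n) = 2 \cdot 2^{n} n^{3} n! - 2 \cdot 2^{n} n^{2} n! - 18 \cdot 2^{n} n n! - 14 \cdot 2^{n} n! + 14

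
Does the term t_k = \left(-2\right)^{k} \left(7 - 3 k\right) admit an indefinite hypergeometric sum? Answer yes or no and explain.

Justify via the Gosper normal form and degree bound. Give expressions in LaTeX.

Compute t_(k+1)/t_k: get 2*(4 - 3*k)/(3*k - 7).
A = -2, B = 1, C = k - 7/3.
Need (-2)·f(k+1) − (1)·f(k) = k - 7/3.
Degrees (0,0,1) ⇒ d ≤ 1.
Solve for f: f(k) = -(k - 3)/3 (degree 1 ≤ 1).
Certificate R = B(k−1)f/C = -(k - 3)/(3*k - 7) gives s_k = (-2)**k*(k - 3).
s_(k+1) − s_k = (-2)**k*(7 - 3*k) = t_k.

Yes. s_k = \left(-2\right)^{k} \left(k - 3\right).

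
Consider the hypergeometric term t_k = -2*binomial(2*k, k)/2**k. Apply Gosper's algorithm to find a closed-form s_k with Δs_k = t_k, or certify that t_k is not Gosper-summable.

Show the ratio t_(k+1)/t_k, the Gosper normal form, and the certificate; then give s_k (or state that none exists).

none — t_k is not Gosper-summable

Compute t_(k+1)/t_k: get (2*k + 1)/(k + 1).
A = 2*k + 1, B = k + 1, C = 1.
Set up (2*k + 1)·f(k+1) − (k)·f(k) − (1) = 0.
Degrees (1,1,0) ⇒ d ≤ -1.
Negative degree bound (-1): no f exists, t_k not Gosper-summable.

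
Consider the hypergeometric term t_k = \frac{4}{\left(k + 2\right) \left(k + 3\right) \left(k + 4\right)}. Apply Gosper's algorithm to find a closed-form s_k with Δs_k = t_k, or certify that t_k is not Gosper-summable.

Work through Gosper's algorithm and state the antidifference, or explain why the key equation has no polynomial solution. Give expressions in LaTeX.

Compute t_(k+1)/t_k: get (k + 2)/(k + 5).
So A=k + 2 and B=k + 5, with C=1.
Need (k + 2)·f(k+1) − (k + 4)·f(k) = 1.
Bound: deg f ≤ 2.
Solving with deg f ≤ 2: f(k) = k*(k + 5)/12.
Then R = B(k−1)f/C = k*(k + 4)*(k + 5)/12, so s_k = R(k)·t_k = k*(k + 5)/(3*(k + 2)*(k + 3)).
s_(k+1) − s_k = 4/(k**3 + 9*k**2 + 26*k + 24) = t_k.

s_k = \frac{k \left(k + 5\right)}{3 \left(k + 2\right) \left(k + 3\right)}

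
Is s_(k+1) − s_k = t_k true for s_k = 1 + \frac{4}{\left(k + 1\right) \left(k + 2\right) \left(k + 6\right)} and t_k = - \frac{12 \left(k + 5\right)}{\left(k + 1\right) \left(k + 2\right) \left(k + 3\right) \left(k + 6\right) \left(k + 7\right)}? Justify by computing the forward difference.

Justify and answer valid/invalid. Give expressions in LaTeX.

Valid: the claim telescopes to t_k.

s_(k+1) = 1 + 4/((k + 2)*(k + 3)*(k + 7))
s_(k+1) − s_k = 12*(-k - 5)/(k**5 + 19*k**4 + 131*k**3 + 401*k**2 + 540*k + 252)
(s_(k+1) − s_k) − t_k = 0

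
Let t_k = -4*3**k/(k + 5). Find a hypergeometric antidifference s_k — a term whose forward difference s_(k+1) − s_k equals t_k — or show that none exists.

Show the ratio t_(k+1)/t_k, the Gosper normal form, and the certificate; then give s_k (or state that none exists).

Ratio r(k) = 3*(k + 5)/(k + 6).
Take A(k)=3*k + 15, B(k)=k + 6, C(k)=1.
Set up (3*k + 15)·f(k+1) − (k + 5)·f(k) − (1) = 0.
From deg A=1, deg B=1, deg C=0: d=-1.
deg f ≤ -1 is impossible — no certificate.

none (Gosper's algorithm certifies no s_k)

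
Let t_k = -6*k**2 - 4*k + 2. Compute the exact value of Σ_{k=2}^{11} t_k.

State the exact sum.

Σ = -3270

The ratio is (3*k**2 + 8*k + 4)/(3*k**2 + 2*k - 1).
Gosper form: A/B · C(k+1)/C(k) with A=1, B=1, C=k**2 + 2*k/3 - 1/3.
Key eq: (1)·f(k+1) = (1)·f(k) + (k**2 + 2*k/3 - 1/3).
deg f ≤ 3 (via 0,0,2).
Match coefficients ⇒ f(k) = k*(k + 1)*(2*k - 3)/6.
Certificate R = B(k−1)f/C = k*(2*k - 3)/(2*(3*k - 1)) gives s_k = k*(-2*k**2 + k + 3).
s_(k+1) − s_k = -6*k**2 - 4*k + 2 = t_k.
Evaluate s at k=12 and k=2: -3276 and -6; difference -3270.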